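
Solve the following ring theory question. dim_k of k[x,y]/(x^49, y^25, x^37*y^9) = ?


k[x,y]/I, I = (x^49, y^25, x^37*y^9)
Rect: 49x25=1225. Corner: (49-37)x(25-9)=192.
dim = 1225-192 = 1033


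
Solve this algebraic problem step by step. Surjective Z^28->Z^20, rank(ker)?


rank(ker) = 28-20 = 8


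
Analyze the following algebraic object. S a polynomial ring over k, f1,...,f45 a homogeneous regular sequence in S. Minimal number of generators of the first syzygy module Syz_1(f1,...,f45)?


Regular sequence => Koszul complex is the minimal free resolution.
Syz_1 minimally generated by Koszul relations f_i*e_j - f_j*e_i (i<j): mu(Syz_1) = beta_2 = C(m,2) = m(m-1)/2
m=45
45*44/2 = 990


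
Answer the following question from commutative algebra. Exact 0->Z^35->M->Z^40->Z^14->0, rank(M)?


Alt sum=0:
(-1)^0*35 + (-1)^1*? + (-1)^2*40 + (-1)^3*14=0
rank(M)=61


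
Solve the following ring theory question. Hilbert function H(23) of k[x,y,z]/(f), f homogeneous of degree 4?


C(25,2)-C(21,2)=300-210=90


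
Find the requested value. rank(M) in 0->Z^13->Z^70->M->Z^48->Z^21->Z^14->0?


Alt sum=0:
(-1)^0*13 + (-1)^1*70 + (-1)^2*? + (-1)^3*48 + (-1)^4*21 + (-1)^5*14=0
rank(M)=98


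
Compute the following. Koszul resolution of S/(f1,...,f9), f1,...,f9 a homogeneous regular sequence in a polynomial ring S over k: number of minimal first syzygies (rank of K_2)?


Regular sequence => Koszul complex is the minimal free resolution.
Syz_1 minimally generated by Koszul relations f_i*e_j - f_j*e_i (i<j): mu(Syz_1) = beta_2 = C(m,2) = m(m-1)/2
m=9
9*8/2 = 36


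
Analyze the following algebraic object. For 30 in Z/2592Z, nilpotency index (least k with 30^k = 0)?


30^k mod 2592:
k=1: 30
k=2: 900
k=3: 1080
k=4: 1296
k=5: 0
First zero at k = 5


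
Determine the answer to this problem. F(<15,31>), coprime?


gcd(15,31)=1 => F=ab-a-b=15*31-15-31=465-46=419


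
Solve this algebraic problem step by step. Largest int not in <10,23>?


gcd(10,23)=1 => F=ab-a-b=10*23-10-23=230-33=197


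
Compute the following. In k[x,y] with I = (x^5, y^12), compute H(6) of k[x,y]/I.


k[x,y], I = (x^5, y^12), d = 6
Need i < 5 and d-i < 12.
Range: 0 <= i <= 4.
H(6) = 5


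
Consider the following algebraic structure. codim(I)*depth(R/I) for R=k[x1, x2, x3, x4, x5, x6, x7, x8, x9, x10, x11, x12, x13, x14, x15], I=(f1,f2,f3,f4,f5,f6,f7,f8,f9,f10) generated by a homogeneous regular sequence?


codim=10, depth=dim(R/I)=15-10=5
Product=10*5=50


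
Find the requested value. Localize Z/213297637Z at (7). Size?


7-primary part: 213297637=7^8*37
Size=7^8=5764801


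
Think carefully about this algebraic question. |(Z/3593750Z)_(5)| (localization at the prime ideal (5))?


5-primary part: 3593750=5^7*46
Size=5^7=78125


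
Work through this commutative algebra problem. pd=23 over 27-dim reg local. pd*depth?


pd+depth=27
depth=27-23=4
pd*depth=23*4=92


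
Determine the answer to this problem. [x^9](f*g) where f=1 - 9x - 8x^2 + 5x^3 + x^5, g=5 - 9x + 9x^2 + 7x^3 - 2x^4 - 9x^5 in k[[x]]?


[x^9] = sum a_i*b_j, i+j=9
  1*-2=-2
Sum=-2


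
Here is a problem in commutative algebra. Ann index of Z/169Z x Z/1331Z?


Exponent = lcm of the cyclic orders; pairwise coprime => product.
13^2*11^3=169*1331=224939


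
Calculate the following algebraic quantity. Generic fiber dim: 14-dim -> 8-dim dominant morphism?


dim(fiber)=dim(X)-dim(Y)=14-8=6


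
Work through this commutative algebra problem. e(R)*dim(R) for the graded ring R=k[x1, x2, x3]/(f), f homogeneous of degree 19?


e(R)=deg(f)=19, dim(R)=3-1=2
e*dim=19*2=38


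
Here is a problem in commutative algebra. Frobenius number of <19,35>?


gcd(19,35)=1 => F=ab-a-b=19*35-19-35=665-54=611


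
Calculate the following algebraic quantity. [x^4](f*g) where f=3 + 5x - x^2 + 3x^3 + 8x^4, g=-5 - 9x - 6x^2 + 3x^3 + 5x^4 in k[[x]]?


[x^4] = sum a_i*b_j, i+j=4
  3*5=15
  5*3=15
  -1*-6=6
  3*-9=-27
  8*-5=-40
Sum=-31


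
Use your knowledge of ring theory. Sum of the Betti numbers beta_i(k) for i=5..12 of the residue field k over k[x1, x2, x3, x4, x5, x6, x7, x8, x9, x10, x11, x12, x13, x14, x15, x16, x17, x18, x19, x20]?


Koszul resolution: beta_i(k)=C(n,i), n=20
C(20,5)=15504, C(20,6)=38760, C(20,7)=77520, C(20,8)=125970, C(20,9)=167960, C(20,10)=184756, C(20,11)=167960, C(20,12)=125970
Sum=904400


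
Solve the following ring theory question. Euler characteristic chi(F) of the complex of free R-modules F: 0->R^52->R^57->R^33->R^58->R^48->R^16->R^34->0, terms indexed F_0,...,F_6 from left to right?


chi = sum (-1)^i * rank:
(-1)^0*52=52
(-1)^1*57=-57
(-1)^2*33=33
(-1)^3*58=-58
(-1)^4*48=48
(-1)^5*16=-16
(-1)^6*34=34
chi=36


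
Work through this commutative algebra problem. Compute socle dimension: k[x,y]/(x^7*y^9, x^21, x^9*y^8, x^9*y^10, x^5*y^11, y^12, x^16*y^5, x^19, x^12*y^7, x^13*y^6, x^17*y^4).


Socle = ann(m) = span of standard monomials u with x*u, y*u in I (staircase corners).
Redundant generators: x^21, x^9*y^10
Minimal generators: x^19, x^17*y^4, x^16*y^5, x^13*y^6, x^12*y^7, x^9*y^8, x^7*y^9, x^5*y^11, y^12
Corners: x^4y^11, x^6y^10, x^8y^8, x^11y^7, x^12y^6, x^15y^5, x^16y^4, x^18y^3
Socle dim=8


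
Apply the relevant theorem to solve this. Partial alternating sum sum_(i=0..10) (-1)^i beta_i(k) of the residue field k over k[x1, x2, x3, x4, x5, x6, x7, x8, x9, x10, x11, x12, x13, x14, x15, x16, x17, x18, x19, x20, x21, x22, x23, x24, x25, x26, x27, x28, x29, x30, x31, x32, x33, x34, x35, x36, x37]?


Koszul resolution: beta_i(k)=C(n,i), n=37
sum_(i=0..p) (-1)^i C(n,i) = (-1)^p C(n-1,p)
(-1)^10*C(36,10) = (-1)^10*254186856 = 254186856


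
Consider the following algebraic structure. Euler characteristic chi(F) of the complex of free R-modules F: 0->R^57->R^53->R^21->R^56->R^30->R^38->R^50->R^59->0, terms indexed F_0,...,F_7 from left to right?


chi = sum (-1)^i * rank:
(-1)^0*57=57
(-1)^1*53=-53
(-1)^2*21=21
(-1)^3*56=-56
(-1)^4*30=30
(-1)^5*38=-38
(-1)^6*50=50
(-1)^7*59=-59
chi=-48


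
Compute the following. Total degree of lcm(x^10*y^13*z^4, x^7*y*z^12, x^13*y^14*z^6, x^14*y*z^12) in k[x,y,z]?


lcm = componentwise max:
x: max(10,7,13,14)=14
y: max(13,1,14,1)=14
z: max(4,12,6,12)=12
Total=14+14+12=40


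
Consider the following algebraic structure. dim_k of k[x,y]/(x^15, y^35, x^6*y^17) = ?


k[x,y]/I, I = (x^15, y^35, x^6*y^17)
Rect: 15x35=525. Corner: (15-6)x(35-17)=162.
dim = 525-162 = 363


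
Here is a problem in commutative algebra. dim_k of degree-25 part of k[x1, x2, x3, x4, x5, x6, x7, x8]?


C(d+n-1,n-1)=C(32,7)=3365856


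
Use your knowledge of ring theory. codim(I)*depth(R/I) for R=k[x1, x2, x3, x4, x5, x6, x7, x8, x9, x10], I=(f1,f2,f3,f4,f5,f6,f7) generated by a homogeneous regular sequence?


codim=7, depth=dim(R/I)=10-7=3
Product=7*3=21


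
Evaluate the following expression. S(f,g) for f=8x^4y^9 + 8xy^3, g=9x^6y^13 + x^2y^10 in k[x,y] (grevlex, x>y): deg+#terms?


LT(f)=8x^4y^9, LT(g)=9x^6y^13
lcm(LM)=x^6y^13
S(f,g) (scaled by 72 to clear denominators) = 9x^2y^4*f - 8*g = -8x^2y^10 + 72x^3y^7
2 terms, deg 12.
12+2=14


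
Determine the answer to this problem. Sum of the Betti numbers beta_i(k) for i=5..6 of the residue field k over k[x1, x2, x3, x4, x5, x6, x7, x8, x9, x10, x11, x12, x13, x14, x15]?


Koszul resolution: beta_i(k)=C(n,i), n=15
C(15,5)=3003, C(15,6)=5005
Sum=8008


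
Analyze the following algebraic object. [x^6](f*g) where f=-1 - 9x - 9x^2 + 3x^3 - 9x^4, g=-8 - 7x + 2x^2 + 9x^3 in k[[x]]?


[x^6] = sum a_i*b_j, i+j=6
  3*9=27
  -9*2=-18
Sum=9


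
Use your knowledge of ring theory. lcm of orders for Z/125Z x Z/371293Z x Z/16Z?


Exponent = lcm of the cyclic orders; pairwise coprime => product.
5^3*13^5*2^4=125*371293*16=742586000


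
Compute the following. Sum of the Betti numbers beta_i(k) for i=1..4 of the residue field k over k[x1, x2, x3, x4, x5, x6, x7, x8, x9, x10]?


Koszul resolution: beta_i(k)=C(n,i), n=10
C(10,1)=10, C(10,2)=45, C(10,3)=120, C(10,4)=210
Sum=385


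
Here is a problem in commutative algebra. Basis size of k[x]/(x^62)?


Basis: 1,x,...,x^61
dim=62


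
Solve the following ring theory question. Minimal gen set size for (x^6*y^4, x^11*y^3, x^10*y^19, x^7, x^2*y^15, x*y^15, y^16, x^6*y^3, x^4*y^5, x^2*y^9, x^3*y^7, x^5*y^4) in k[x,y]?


Remove redundant (divisible by others).
x^6*y^4 redundant.
x^10*y^19 redundant.
x^2*y^15 redundant.
x^11*y^3 redundant.
Min: x^7, x^6*y^3, x^5*y^4, x^4*y^5, x^3*y^7, x^2*y^9, x*y^15, y^16
Count=8


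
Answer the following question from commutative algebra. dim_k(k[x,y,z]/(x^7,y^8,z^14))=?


Basis: x^iy^jz^k, i<7,j<8,k<14
7*8*14=784


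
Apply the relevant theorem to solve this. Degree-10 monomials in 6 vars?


C(d+n-1,n-1)=C(15,5)=3003


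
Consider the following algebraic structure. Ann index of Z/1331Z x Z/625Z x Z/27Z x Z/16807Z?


Exponent = lcm of the cyclic orders; pairwise coprime => product.
11^3*5^4*3^3*7^5=1331*625*27*16807=377495724375


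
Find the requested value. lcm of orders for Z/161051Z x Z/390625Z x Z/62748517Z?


Exponent = lcm of the cyclic orders; pairwise coprime => product.
11^5*5^8*13^7=161051*390625*62748517=3947543520065234375


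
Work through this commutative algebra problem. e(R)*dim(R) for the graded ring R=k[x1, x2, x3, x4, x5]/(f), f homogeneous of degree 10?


e(R)=deg(f)=10, dim(R)=5-1=4
e*dim=10*4=40


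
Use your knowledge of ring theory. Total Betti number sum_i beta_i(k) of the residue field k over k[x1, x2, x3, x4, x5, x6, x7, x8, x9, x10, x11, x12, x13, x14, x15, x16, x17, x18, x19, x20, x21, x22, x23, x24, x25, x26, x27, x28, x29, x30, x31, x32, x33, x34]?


Koszul resolution: beta_i(k)=C(n,i), n=34
sum_i C(34,i) = 2^34 = 17179869184


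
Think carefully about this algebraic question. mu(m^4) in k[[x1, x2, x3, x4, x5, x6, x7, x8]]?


C(n+d-1,d)=C(11,4)=330


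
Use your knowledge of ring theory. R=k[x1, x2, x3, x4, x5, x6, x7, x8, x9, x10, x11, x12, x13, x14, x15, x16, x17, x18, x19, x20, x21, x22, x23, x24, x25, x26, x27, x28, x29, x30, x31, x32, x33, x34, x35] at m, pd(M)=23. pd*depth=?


pd+depth=35
depth=35-23=12
pd*depth=23*12=276


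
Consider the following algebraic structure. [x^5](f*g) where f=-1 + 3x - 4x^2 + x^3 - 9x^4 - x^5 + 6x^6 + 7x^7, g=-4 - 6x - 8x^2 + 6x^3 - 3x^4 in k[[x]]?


[x^5] = sum a_i*b_j, i+j=5
  3*-3=-9
  -4*6=-24
  1*-8=-8
  -9*-6=54
  -1*-4=4
Sum=17


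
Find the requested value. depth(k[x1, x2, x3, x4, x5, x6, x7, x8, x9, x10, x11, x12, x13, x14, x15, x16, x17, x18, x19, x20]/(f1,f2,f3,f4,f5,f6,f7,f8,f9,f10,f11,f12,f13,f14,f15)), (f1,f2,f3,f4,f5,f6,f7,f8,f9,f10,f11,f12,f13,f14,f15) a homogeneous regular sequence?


depth(R)=20
depth(R/I)=20-15=5


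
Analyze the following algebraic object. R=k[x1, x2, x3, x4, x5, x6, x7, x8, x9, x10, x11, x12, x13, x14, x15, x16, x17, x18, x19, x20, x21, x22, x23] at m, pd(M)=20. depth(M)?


pd+depth=depth(R)=23
depth=23-20=3


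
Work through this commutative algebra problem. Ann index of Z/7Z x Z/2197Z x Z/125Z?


Exponent = lcm of the cyclic orders; pairwise coprime => product.
7^1*13^3*5^3=7*2197*125=1922375


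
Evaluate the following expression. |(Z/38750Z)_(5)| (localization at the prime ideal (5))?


5-primary part: 38750=5^4*62
Size=5^4=625


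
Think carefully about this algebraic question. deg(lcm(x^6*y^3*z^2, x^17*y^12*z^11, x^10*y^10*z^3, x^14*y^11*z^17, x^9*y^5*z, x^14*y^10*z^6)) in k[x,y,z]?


lcm = componentwise max:
x: max(6,17,10,14,9,14)=17
y: max(3,12,10,11,5,10)=12
z: max(2,11,3,17,1,6)=17
Total=17+12+17=46


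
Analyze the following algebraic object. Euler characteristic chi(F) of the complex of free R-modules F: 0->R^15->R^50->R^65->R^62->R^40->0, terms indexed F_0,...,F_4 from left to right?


chi = sum (-1)^i * rank:
(-1)^0*15=15
(-1)^1*50=-50
(-1)^2*65=65
(-1)^3*62=-62
(-1)^4*40=40
chi=8


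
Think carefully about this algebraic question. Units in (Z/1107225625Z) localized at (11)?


Local ring = Z/1771561Z.
phi(1771561) = 11^5*(11-1) = 1610510


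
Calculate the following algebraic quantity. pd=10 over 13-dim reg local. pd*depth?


pd+depth=13
depth=13-10=3
pd*depth=10*3=30


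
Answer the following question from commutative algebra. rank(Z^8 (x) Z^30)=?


rank(M(x)N) = rank(M)*rank(N)
8*30 = 240


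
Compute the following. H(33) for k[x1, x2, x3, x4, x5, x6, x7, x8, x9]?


C(d+n-1,n-1)=C(41,8)=95548245


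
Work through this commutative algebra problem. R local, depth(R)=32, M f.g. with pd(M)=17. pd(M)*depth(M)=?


pd+depth=32
depth=32-17=15
pd*depth=17*15=255


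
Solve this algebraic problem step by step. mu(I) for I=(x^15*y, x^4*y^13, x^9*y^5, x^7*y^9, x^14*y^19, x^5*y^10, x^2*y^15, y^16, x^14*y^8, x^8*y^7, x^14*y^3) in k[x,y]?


Remove redundant (divisible by others).
x^14*y^8 redundant.
x^14*y^19 redundant.
Min: x^15*y, x^14*y^3, x^9*y^5, x^8*y^7, x^7*y^9, x^5*y^10, x^4*y^13, x^2*y^15, y^16
Count=9


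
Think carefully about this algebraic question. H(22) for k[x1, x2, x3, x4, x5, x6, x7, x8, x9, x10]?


C(d+n-1,n-1)=C(31,9)=20160075


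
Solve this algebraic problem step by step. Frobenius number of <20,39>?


gcd(20,39)=1 => F=ab-a-b=20*39-20-39=780-59=721


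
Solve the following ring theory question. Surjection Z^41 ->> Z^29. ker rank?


rank(ker) = 41-29 = 12


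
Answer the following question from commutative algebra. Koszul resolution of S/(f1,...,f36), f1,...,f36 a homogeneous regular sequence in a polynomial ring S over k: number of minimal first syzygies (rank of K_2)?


Regular sequence => Koszul complex is the minimal free resolution.
Syz_1 minimally generated by Koszul relations f_i*e_j - f_j*e_i (i<j): mu(Syz_1) = beta_2 = C(m,2) = m(m-1)/2
m=36
36*35/2 = 630


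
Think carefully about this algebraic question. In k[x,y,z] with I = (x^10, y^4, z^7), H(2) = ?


Need i<10, j<4, k<7 with i+j+k=2.
For each i, j ranges over max(0,2-i-6)..min(3,2-i):
  i=0: j in [0,2] -> 3
  i=1: j in [0,1] -> 2
  i=2: j in [0,0] -> 1
H(2) = 3+2+1 = 6


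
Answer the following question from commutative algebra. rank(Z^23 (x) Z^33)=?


rank(M(x)N) = rank(M)*rank(N)
23*33 = 759


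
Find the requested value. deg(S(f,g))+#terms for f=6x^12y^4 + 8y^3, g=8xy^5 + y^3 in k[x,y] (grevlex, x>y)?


LT(f)=6x^12y^4, LT(g)=8xy^5
lcm(LM)=x^12y^5
S(f,g) (scaled by 48 to clear denominators) = 8y*f - 6x^11*g = -6x^11y^3 + 64y^4
2 terms, deg 14.
14+2=16


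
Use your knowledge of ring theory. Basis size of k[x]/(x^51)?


Basis: 1,x,...,x^50
dim=51


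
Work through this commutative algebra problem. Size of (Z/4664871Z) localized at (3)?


3-primary part: 4664871=3^10*79
Size=3^10=59049


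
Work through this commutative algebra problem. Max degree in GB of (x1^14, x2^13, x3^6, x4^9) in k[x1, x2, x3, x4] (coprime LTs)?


Pure powers, coprime LTs => already GB.
Degrees: 14, 13, 6, 9
Max=14


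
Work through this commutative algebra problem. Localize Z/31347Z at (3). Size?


3-primary part: 31347=3^6*43
Size=3^6=729


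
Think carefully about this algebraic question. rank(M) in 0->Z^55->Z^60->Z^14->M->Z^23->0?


Alt sum=0:
(-1)^0*55 + (-1)^1*60 + (-1)^2*14 + (-1)^3*? + (-1)^4*23=0
rank(M)=32


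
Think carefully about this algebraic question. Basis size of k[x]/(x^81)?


Basis: 1,x,...,x^80
dim=81


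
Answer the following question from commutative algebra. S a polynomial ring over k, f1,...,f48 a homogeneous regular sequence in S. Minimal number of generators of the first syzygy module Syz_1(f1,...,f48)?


Regular sequence => Koszul complex is the minimal free resolution.
Syz_1 minimally generated by Koszul relations f_i*e_j - f_j*e_i (i<j): mu(Syz_1) = beta_2 = C(m,2) = m(m-1)/2
m=48
48*47/2 = 1128


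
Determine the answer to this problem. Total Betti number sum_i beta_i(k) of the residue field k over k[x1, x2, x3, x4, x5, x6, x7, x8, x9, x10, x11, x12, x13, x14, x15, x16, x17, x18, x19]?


Koszul resolution: beta_i(k)=C(n,i), n=19
sum_i C(19,i) = 2^19 = 524288


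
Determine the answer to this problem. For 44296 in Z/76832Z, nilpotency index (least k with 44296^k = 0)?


44296^k mod 76832:
k=1: 44296
k=2: 0
First zero at k = 2


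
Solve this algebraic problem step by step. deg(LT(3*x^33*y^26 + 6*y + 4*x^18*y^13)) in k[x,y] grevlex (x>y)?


LT: 3*x^33*y^26
deg_x=33, deg_y=26
Total=33+26=59


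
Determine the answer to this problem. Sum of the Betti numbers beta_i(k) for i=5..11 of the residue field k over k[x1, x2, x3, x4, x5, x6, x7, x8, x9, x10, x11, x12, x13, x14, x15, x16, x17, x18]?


Koszul resolution: beta_i(k)=C(n,i), n=18
C(18,5)=8568, C(18,6)=18564, C(18,7)=31824, C(18,8)=43758, C(18,9)=48620, C(18,10)=43758, C(18,11)=31824
Sum=226916


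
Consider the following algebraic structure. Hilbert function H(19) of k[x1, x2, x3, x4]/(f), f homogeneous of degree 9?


C(22,3)-C(13,3)=1540-286=1254


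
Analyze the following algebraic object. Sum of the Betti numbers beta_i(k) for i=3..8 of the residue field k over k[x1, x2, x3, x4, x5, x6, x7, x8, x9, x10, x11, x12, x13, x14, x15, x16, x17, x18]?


Koszul resolution: beta_i(k)=C(n,i), n=18
C(18,3)=816, C(18,4)=3060, C(18,5)=8568, C(18,6)=18564, C(18,7)=31824, C(18,8)=43758
Sum=106590


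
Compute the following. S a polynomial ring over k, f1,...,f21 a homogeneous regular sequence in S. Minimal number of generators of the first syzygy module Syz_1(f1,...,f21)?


Regular sequence => Koszul complex is the minimal free resolution.
Syz_1 minimally generated by Koszul relations f_i*e_j - f_j*e_i (i<j): mu(Syz_1) = beta_2 = C(m,2) = m(m-1)/2
m=21
21*20/2 = 210


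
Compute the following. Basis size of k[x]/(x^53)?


Basis: 1,x,...,x^52
dim=53


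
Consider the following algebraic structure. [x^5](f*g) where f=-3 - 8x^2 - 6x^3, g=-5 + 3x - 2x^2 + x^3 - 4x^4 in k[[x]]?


[x^5] = sum a_i*b_j, i+j=5
  -8*1=-8
  -6*-2=12
Sum=4


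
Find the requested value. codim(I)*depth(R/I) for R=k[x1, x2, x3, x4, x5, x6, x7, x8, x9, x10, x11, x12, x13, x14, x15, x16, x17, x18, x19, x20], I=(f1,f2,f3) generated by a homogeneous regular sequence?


codim=3, depth=dim(R/I)=20-3=17
Product=3*17=51


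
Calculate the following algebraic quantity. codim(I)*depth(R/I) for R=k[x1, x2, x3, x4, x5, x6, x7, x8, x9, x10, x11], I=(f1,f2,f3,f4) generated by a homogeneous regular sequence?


codim=4, depth=dim(R/I)=11-4=7
Product=4*7=28


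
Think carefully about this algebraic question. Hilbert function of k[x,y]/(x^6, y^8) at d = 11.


k[x,y], I = (x^6, y^8), d = 11
Need i < 6 and d-i < 8.
Range: 4 <= i <= 5.
H(11) = 2


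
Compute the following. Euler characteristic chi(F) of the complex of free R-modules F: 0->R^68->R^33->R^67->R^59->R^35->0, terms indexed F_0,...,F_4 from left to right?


chi = sum (-1)^i * rank:
(-1)^0*68=68
(-1)^1*33=-33
(-1)^2*67=67
(-1)^3*59=-59
(-1)^4*35=35
chi=78


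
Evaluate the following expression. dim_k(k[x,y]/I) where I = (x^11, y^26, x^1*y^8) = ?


k[x,y]/I, I = (x^11, y^26, x^1*y^8)
Rect: 11x26=286. Corner: (11-1)x(26-8)=180.
dim = 286-180 = 106


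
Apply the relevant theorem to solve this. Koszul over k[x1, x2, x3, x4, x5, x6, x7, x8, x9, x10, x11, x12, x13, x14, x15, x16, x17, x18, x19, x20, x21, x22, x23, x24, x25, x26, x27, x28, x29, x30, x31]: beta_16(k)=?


C(n,i)=C(31,16)=300540195


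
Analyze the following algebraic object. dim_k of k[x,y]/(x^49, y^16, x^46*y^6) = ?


k[x,y]/I, I = (x^49, y^16, x^46*y^6)
Rect: 49x16=784. Corner: (49-46)x(16-6)=30.
dim = 784-30 = 754


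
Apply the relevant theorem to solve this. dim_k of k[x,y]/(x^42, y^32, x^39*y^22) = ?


k[x,y]/I, I = (x^42, y^32, x^39*y^22)
Rect: 42x32=1344. Corner: (42-39)x(32-22)=30.
dim = 1344-30 = 1314


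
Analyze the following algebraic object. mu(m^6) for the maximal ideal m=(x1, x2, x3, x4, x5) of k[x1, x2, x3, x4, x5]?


Graded Nakayama: mu(m^d) = dim_k (m^d/m^(d+1)) = #degree-6 monomials in 5 vars
C(n+d-1,d)=C(10,6)=210


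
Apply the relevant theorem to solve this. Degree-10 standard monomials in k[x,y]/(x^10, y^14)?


k[x,y], I = (x^10, y^14), d = 10
Need i < 10 and d-i < 14.
Range: 0 <= i <= 9.
H(10) = 10


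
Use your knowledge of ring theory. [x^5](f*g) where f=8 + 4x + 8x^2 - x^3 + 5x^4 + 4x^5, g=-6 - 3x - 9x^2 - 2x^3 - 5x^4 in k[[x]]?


[x^5] = sum a_i*b_j, i+j=5
  4*-5=-20
  8*-2=-16
  -1*-9=9
  5*-3=-15
  4*-6=-24
Sum=-66


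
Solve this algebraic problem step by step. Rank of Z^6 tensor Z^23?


rank(M(x)N) = rank(M)*rank(N)
6*23 = 138


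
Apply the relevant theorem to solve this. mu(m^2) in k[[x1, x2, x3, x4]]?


C(n+d-1,d)=C(5,2)=10


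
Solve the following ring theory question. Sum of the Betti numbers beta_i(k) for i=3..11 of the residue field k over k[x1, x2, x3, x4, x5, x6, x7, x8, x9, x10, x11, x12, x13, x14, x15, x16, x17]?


Koszul resolution: beta_i(k)=C(n,i), n=17
C(17,3)=680, C(17,4)=2380, C(17,5)=6188, C(17,6)=12376, C(17,7)=19448, C(17,8)=24310, C(17,9)=24310, C(17,10)=19448, C(17,11)=12376
Sum=121516


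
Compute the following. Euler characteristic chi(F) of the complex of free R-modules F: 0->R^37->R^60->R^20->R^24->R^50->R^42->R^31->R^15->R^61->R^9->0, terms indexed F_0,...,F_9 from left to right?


chi = sum (-1)^i * rank:
(-1)^0*37=37
(-1)^1*60=-60
(-1)^2*20=20
(-1)^3*24=-24
(-1)^4*50=50
(-1)^5*42=-42
(-1)^6*31=31
(-1)^7*15=-15
(-1)^8*61=61
(-1)^9*9=-9
chi=49


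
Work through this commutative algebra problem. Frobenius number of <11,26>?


gcd(11,26)=1 => F=ab-a-b=11*26-11-26=286-37=249


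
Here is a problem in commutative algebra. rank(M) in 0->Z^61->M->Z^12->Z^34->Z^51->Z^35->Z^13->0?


Alt sum=0:
(-1)^0*61 + (-1)^1*? + (-1)^2*12 + (-1)^3*34 + (-1)^4*51 + (-1)^5*35 + (-1)^6*13=0
rank(M)=68


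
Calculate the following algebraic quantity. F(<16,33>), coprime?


gcd(16,33)=1 => F=ab-a-b=16*33-16-33=528-49=479


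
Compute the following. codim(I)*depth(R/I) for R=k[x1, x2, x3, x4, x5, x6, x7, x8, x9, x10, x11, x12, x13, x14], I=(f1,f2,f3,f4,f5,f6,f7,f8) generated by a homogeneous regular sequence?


codim=8, depth=dim(R/I)=14-8=6
Product=8*6=48


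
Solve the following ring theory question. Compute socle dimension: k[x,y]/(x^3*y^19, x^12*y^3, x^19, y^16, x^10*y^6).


Socle = ann(m) = span of standard monomials u with x*u, y*u in I (staircase corners).
Redundant generators: x^3*y^19
Minimal generators: x^19, x^12*y^3, x^10*y^6, y^16
Corners: x^9y^15, x^11y^5, x^18y^2
Socle dim=3


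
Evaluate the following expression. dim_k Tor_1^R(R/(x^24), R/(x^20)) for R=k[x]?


Tor_1(R/I,R/J)=(I cap J)/IJ=(x^24)/(x^44)
dim=44-24=min(24,20)=20


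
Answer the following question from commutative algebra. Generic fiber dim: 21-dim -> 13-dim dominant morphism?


dim(fiber)=dim(X)-dim(Y)=21-13=8


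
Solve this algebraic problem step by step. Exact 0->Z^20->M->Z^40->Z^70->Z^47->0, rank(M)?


Alt sum=0:
(-1)^0*20 + (-1)^1*? + (-1)^2*40 + (-1)^3*70 + (-1)^4*47=0
rank(M)=37


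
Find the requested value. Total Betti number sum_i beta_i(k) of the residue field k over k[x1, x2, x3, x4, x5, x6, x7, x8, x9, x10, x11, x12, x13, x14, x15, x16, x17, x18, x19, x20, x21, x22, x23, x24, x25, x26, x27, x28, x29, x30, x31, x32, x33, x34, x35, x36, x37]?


Koszul resolution: beta_i(k)=C(n,i), n=37
sum_i C(37,i) = 2^37 = 137438953472


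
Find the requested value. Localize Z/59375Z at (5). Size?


5-primary part: 59375=5^5*19
Size=5^5=3125


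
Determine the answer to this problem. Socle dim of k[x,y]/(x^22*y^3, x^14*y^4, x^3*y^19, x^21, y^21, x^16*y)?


Socle = ann(m) = span of standard monomials u with x*u, y*u in I (staircase corners).
Redundant generators: x^22*y^3
Minimal generators: x^21, x^16*y, x^14*y^4, x^3*y^19, y^21
Corners: x^2y^20, x^13y^18, x^15y^3, x^20
Socle dim=4


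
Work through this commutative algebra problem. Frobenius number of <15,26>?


gcd(15,26)=1 => F=ab-a-b=15*26-15-26=390-41=349


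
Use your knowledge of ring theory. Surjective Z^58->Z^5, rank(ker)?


rank(ker) = 58-5 = 53


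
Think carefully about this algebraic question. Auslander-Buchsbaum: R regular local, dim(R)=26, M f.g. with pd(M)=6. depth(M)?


pd+depth=depth(R)=26
depth=26-6=20


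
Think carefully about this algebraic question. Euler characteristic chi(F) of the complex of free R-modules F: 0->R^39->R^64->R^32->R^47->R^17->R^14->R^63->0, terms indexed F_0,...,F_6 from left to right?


chi = sum (-1)^i * rank:
(-1)^0*39=39
(-1)^1*64=-64
(-1)^2*32=32
(-1)^3*47=-47
(-1)^4*17=17
(-1)^5*14=-14
(-1)^6*63=63
chi=26


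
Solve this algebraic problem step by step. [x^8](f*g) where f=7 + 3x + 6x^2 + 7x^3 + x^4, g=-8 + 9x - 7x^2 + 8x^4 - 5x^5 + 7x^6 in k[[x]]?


[x^8] = sum a_i*b_j, i+j=8
  6*7=42
  7*-5=-35
  1*8=8
Sum=15


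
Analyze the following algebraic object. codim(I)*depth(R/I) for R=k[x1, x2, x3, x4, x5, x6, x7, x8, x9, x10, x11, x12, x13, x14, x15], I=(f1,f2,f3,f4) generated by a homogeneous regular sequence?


codim=4, depth=dim(R/I)=15-4=11
Product=4*11=44


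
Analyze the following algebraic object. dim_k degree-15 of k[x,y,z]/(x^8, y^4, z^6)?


Need i<8, j<4, k<6 with i+j+k=15.
For each i, j ranges over max(0,15-i-5)..min(3,15-i):
  i=0: j in [10,3] -> 0
  i=1: j in [9,3] -> 0
  i=2: j in [8,3] -> 0
  i=3: j in [7,3] -> 0
  i=4: j in [6,3] -> 0
  i=5: j in [5,3] -> 0
  i=6: j in [4,3] -> 0
  i=7: j in [3,3] -> 1
H(15) = 0+0+0+0+0+0+0+1 = 1


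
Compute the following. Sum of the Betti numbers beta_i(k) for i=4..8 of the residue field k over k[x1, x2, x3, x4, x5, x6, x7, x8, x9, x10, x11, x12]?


Koszul resolution: beta_i(k)=C(n,i), n=12
C(12,4)=495, C(12,5)=792, C(12,6)=924, C(12,7)=792, C(12,8)=495
Sum=3498


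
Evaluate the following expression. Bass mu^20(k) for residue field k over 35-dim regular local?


C(n,i)=C(35,20)=3247943160


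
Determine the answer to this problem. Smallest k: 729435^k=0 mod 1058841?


729435^k mod 1058841:
k=1: 729435
k=2: 404838
k=3: 722358
k=4: 43218
k=5: 907578
k=6: 0
First zero at k = 6


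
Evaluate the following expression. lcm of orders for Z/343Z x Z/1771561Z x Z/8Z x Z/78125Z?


Exponent = lcm of the cyclic orders; pairwise coprime => product.
7^3*11^6*2^3*5^7=343*1771561*8*78125=379778389375000


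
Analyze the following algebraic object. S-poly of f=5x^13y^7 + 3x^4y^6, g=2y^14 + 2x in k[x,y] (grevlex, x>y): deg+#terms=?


LT(f)=5x^13y^7, LT(g)=2y^14
lcm(LM)=x^13y^14
S(f,g) (scaled by 10 to clear denominators) = 2y^7*f - 5x^13*g = 6x^4y^13 - 10x^14
2 terms, deg 17.
17+2=19


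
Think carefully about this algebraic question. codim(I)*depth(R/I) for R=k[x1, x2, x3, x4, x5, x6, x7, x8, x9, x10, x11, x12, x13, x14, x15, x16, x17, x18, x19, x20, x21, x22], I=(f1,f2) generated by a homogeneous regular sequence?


codim=2, depth=dim(R/I)=22-2=20
Product=2*20=40


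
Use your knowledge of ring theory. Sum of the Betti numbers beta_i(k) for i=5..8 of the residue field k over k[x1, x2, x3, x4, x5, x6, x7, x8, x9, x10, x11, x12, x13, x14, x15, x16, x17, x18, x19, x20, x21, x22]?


Koszul resolution: beta_i(k)=C(n,i), n=22
C(22,5)=26334, C(22,6)=74613, C(22,7)=170544, C(22,8)=319770
Sum=591261


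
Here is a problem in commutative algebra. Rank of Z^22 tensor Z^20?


rank(M(x)N) = rank(M)*rank(N)
22*20 = 440


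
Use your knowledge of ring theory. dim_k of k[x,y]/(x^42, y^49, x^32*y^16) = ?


k[x,y]/I, I = (x^42, y^49, x^32*y^16)
Rect: 42x49=2058. Corner: (42-32)x(49-16)=330.
dim = 2058-330 = 1728


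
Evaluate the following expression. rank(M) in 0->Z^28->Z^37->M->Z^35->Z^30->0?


Alt sum=0:
(-1)^0*28 + (-1)^1*37 + (-1)^2*? + (-1)^3*35 + (-1)^4*30=0
rank(M)=14


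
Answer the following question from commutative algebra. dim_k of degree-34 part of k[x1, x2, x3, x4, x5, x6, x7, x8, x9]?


C(d+n-1,n-1)=C(42,8)=118030185


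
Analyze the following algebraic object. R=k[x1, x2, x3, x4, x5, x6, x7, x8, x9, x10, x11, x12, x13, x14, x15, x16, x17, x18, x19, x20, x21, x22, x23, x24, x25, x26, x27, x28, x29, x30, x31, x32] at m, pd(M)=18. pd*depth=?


pd+depth=32
depth=32-18=14
pd*depth=18*14=252


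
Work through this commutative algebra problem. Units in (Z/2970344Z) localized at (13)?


Local ring = Z/371293Z.
phi(371293) = 13^4*(13-1) = 342732


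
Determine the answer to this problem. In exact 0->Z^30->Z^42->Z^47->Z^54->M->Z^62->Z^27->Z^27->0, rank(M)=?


Alt sum=0:
(-1)^0*30 + (-1)^1*42 + (-1)^2*47 + (-1)^3*54 + (-1)^4*? + (-1)^5*62 + (-1)^6*27 + (-1)^7*27=0
rank(M)=81


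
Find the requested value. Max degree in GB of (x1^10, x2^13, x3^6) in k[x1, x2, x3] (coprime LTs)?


Pure powers, coprime LTs => already GB.
Degrees: 10, 13, 6
Max=13


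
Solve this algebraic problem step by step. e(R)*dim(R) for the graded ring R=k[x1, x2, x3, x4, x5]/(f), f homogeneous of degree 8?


e(R)=deg(f)=8, dim(R)=5-1=4
e*dim=8*4=32


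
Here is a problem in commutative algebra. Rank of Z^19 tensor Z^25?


rank(M(x)N) = rank(M)*rank(N)
19*25 = 475


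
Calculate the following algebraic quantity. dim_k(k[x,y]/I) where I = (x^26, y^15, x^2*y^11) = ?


k[x,y]/I, I = (x^26, y^15, x^2*y^11)
Rect: 26x15=390. Corner: (26-2)x(15-11)=96.
dim = 390-96 = 294


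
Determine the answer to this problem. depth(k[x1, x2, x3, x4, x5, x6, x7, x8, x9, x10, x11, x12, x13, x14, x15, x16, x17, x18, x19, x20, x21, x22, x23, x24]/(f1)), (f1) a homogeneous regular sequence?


depth(R)=24
depth(R/I)=24-1=23


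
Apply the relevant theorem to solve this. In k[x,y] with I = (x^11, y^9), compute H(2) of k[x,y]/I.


k[x,y], I = (x^11, y^9), d = 2
Need i < 11 and d-i < 9.
Range: 0 <= i <= 2.
H(2) = 3


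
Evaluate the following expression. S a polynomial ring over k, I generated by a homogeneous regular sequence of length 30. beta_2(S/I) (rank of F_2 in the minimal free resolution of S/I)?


Regular sequence => Koszul complex is the minimal free resolution.
Syz_1 minimally generated by Koszul relations f_i*e_j - f_j*e_i (i<j): mu(Syz_1) = beta_2 = C(m,2) = m(m-1)/2
m=30
30*29/2 = 435


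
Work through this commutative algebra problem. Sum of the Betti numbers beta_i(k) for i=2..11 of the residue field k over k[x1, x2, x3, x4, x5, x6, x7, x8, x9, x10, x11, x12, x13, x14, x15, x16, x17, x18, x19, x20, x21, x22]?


Koszul resolution: beta_i(k)=C(n,i), n=22
C(22,2)=231, C(22,3)=1540, C(22,4)=7315, C(22,5)=26334, C(22,6)=74613, C(22,7)=170544, C(22,8)=319770, C(22,9)=497420, C(22,10)=646646, C(22,11)=705432
Sum=2449845


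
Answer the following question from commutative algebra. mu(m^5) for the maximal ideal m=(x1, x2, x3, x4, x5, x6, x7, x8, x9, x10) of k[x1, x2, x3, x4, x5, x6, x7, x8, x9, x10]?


Graded Nakayama: mu(m^d) = dim_k (m^d/m^(d+1)) = #degree-5 monomials in 10 vars
C(n+d-1,d)=C(14,5)=2002


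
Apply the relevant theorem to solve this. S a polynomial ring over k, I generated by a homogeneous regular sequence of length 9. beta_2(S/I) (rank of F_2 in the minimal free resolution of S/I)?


Regular sequence => Koszul complex is the minimal free resolution.
Syz_1 minimally generated by Koszul relations f_i*e_j - f_j*e_i (i<j): mu(Syz_1) = beta_2 = C(m,2) = m(m-1)/2
m=9
9*8/2 = 36


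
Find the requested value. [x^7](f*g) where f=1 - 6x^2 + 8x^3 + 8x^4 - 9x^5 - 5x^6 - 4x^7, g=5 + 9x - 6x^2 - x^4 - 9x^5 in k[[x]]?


[x^7] = sum a_i*b_j, i+j=7
  -6*-9=54
  8*-1=-8
  -9*-6=54
  -5*9=-45
  -4*5=-20
Sum=35


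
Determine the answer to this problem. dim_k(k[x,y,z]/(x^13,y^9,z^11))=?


Basis: x^iy^jz^k, i<13,j<9,k<11
13*9*11=1287


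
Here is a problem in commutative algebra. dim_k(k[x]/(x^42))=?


Basis: 1,x,...,x^41
dim=42


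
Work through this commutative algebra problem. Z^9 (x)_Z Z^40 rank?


rank(M(x)N) = rank(M)*rank(N)
9*40 = 360


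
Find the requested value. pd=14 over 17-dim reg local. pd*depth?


pd+depth=17
depth=17-14=3
pd*depth=14*3=42


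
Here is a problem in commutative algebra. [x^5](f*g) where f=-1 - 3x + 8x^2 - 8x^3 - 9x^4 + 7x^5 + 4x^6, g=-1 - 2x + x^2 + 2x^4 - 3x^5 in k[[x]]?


[x^5] = sum a_i*b_j, i+j=5
  -1*-3=3
  -3*2=-6
  -8*1=-8
  -9*-2=18
  7*-1=-7
Sum=0


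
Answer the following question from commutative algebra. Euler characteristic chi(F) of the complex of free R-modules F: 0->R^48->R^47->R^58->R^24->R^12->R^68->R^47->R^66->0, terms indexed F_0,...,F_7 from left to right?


chi = sum (-1)^i * rank:
(-1)^0*48=48
(-1)^1*47=-47
(-1)^2*58=58
(-1)^3*24=-24
(-1)^4*12=12
(-1)^5*68=-68
(-1)^6*47=47
(-1)^7*66=-66
chi=-40


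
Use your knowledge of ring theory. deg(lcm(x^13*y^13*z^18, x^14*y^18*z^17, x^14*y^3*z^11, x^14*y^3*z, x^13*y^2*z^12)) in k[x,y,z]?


lcm = componentwise max:
x: max(13,14,14,14,13)=14
y: max(13,18,3,3,2)=18
z: max(18,17,11,1,12)=18
Total=14+18+18=50


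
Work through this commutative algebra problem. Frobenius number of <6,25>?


gcd(6,25)=1 => F=ab-a-b=6*25-6-25=150-31=119


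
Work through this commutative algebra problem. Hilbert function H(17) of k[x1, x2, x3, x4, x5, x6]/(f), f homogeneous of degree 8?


C(22,5)-C(14,5)=26334-2002=24332


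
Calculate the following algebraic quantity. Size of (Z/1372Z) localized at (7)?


7-primary part: 1372=7^3*4
Size=7^3=343


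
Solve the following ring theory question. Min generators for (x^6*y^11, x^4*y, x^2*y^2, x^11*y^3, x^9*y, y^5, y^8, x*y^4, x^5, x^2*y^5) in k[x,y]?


Remove redundant (divisible by others).
y^8 redundant.
x^2*y^5 redundant.
x^9*y redundant.
x^11*y^3 redundant.
x^6*y^11 redundant.
Min: x^5, x^4*y, x^2*y^2, x*y^4, y^5
Count=5


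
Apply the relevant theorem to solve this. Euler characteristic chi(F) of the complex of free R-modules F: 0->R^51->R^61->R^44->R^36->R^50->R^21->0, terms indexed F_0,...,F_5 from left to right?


chi = sum (-1)^i * rank:
(-1)^0*51=51
(-1)^1*61=-61
(-1)^2*44=44
(-1)^3*36=-36
(-1)^4*50=50
(-1)^5*21=-21
chi=27


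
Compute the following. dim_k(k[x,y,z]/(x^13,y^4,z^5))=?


Basis: x^iy^jz^k, i<13,j<4,k<5
13*4*5=260


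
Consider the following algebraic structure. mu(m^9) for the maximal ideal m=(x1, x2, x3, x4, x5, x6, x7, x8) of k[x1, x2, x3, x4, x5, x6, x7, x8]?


Graded Nakayama: mu(m^d) = dim_k (m^d/m^(d+1)) = #degree-9 monomials in 8 vars
C(n+d-1,d)=C(16,9)=11440


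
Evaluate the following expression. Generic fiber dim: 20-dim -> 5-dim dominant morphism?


dim(fiber)=dim(X)-dim(Y)=20-5=15


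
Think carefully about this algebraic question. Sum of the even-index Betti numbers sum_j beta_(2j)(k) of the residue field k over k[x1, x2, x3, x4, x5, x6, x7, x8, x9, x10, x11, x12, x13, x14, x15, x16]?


Koszul resolution: beta_i(k)=C(n,i), n=16
sum_even C(16,i) = 2^(n-1) = 2^15 = 32768


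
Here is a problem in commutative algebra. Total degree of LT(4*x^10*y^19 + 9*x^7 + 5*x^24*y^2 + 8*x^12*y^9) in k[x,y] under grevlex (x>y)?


LT: 4*x^10*y^19
deg_x=10, deg_y=19
Total=10+19=29


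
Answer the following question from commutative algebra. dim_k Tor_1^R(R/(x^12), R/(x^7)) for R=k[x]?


Tor_1(R/I,R/J)=(I cap J)/IJ=(x^12)/(x^19)
dim=19-12=min(12,7)=7


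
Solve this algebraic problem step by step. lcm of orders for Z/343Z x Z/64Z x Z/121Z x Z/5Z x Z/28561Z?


Exponent = lcm of the cyclic orders; pairwise coprime => product.
7^3*2^6*11^2*5^1*13^4=343*64*121*5*28561=379317498560


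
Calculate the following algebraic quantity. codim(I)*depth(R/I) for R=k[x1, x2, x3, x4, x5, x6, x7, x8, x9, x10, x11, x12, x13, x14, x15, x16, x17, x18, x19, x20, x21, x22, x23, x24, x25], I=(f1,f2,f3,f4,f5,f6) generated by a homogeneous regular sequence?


codim=6, depth=dim(R/I)=25-6=19
Product=6*19=114


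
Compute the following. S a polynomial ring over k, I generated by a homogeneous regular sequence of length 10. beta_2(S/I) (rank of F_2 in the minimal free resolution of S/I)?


Regular sequence => Koszul complex is the minimal free resolution.
Syz_1 minimally generated by Koszul relations f_i*e_j - f_j*e_i (i<j): mu(Syz_1) = beta_2 = C(m,2) = m(m-1)/2
m=10
10*9/2 = 45


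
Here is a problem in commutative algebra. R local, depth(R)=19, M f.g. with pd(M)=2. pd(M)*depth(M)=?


pd+depth=19
depth=19-2=17
pd*depth=2*17=34


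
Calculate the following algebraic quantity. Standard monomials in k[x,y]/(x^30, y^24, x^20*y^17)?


k[x,y]/I, I = (x^30, y^24, x^20*y^17)
Rect: 30x24=720. Corner: (30-20)x(24-17)=70.
dim = 720-70 = 650


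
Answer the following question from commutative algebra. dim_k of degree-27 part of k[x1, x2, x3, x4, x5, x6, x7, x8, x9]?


C(d+n-1,n-1)=C(35,8)=23535820


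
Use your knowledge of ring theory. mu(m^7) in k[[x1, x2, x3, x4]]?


C(n+d-1,d)=C(10,7)=120


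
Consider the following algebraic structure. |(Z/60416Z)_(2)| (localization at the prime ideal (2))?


2-primary part: 60416=2^10*59
Size=2^10=1024


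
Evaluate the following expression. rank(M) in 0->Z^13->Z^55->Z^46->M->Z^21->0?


Alt sum=0:
(-1)^0*13 + (-1)^1*55 + (-1)^2*46 + (-1)^3*? + (-1)^4*21=0
rank(M)=25


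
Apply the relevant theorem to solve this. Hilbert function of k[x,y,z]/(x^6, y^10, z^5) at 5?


Need i<6, j<10, k<5 with i+j+k=5.
For each i, j ranges over max(0,5-i-4)..min(9,5-i):
  i=0: j in [1,5] -> 5
  i=1: j in [0,4] -> 5
  i=2: j in [0,3] -> 4
  i=3: j in [0,2] -> 3
  i=4: j in [0,1] -> 2
  i=5: j in [0,0] -> 1
H(5) = 5+5+4+3+2+1 = 20


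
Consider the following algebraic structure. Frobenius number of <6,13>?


gcd(6,13)=1 => F=ab-a-b=6*13-6-13=78-19=59


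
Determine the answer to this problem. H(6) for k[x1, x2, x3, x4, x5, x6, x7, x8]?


C(d+n-1,n-1)=C(13,7)=1716


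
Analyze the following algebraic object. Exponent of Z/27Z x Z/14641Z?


Exponent = lcm of the cyclic orders; pairwise coprime => product.
3^3*11^4=27*14641=395307


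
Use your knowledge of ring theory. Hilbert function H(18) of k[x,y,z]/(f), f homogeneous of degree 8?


C(20,2)-C(12,2)=190-66=124


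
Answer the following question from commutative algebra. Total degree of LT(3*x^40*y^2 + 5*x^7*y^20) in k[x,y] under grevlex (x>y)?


LT: 3*x^40*y^2
deg_x=40, deg_y=2
Total=40+2=42


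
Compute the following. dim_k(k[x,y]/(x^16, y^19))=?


Basis: x^i*y^j, i<16, j<19
16*19=304


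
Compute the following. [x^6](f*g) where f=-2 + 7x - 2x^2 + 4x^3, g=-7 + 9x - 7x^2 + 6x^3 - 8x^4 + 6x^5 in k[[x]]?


[x^6] = sum a_i*b_j, i+j=6
  7*6=42
  -2*-8=16
  4*6=24
Sum=82


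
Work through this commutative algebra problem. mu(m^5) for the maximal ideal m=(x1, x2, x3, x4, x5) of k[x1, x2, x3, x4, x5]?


Graded Nakayama: mu(m^d) = dim_k (m^d/m^(d+1)) = #degree-5 monomials in 5 vars
C(n+d-1,d)=C(9,5)=126


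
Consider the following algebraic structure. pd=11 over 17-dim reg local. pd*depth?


pd+depth=17
depth=17-11=6
pd*depth=11*6=66


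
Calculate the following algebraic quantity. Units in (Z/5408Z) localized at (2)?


Local ring = Z/32Z.
phi(32) = 2^4*(2-1) = 16


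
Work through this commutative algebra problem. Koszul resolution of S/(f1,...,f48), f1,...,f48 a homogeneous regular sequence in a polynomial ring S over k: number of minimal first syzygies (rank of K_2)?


Regular sequence => Koszul complex is the minimal free resolution.
Syz_1 minimally generated by Koszul relations f_i*e_j - f_j*e_i (i<j): mu(Syz_1) = beta_2 = C(m,2) = m(m-1)/2
m=48
48*47/2 = 1128


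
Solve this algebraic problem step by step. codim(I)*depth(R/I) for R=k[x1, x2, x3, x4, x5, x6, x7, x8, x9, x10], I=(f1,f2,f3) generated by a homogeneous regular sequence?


codim=3, depth=dim(R/I)=10-3=7
Product=3*7=21


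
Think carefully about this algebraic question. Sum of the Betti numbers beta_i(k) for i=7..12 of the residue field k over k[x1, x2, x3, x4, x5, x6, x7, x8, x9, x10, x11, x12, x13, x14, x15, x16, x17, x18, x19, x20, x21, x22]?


Koszul resolution: beta_i(k)=C(n,i), n=22
C(22,7)=170544, C(22,8)=319770, C(22,9)=497420, C(22,10)=646646, C(22,11)=705432, C(22,12)=646646
Sum=2986458
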